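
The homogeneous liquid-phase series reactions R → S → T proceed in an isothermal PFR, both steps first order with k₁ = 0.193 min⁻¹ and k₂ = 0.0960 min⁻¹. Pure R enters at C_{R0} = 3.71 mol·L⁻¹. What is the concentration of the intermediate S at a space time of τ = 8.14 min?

The intermediate concentration in a first-order A→B→C sequence is C_S = k₁C_{R0}(e^(−k₁τ) − e^(−k₂τ))/(k₂−k₁).
e^(−k₁τ) = e^(−0.193×8.14) = e^(−1.571) = 0.2078; e^(−k₂τ) = e^(−0.7814) = 0.4577.
C_S = 0.193×3.71/(0.0960−0.193) × (0.2078−0.4577) = (-7.382)×(-0.2499) = 1.845 mol·L⁻¹.

1.84 mol·L⁻¹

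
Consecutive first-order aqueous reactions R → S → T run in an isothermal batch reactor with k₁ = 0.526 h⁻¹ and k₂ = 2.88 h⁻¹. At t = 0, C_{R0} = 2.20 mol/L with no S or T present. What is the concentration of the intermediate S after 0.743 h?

0.275 mol/L

Solving the coupled first-order balances gives C_S(t) = [k₁/(k₂−k₁)]·C_{R0}·(e^(−k₁t) − e^(−k₂t)).
e^(−k₁t) = e^(−0.526×0.743) = e^(−0.3908) = 0.6765; e^(−k₂t) = e^(−2.140) = 0.1177.
C_S = 0.526×2.20/(2.88−0.526) × (0.6765−0.1177) = 0.4916×0.5588 = 0.2747 mol/L.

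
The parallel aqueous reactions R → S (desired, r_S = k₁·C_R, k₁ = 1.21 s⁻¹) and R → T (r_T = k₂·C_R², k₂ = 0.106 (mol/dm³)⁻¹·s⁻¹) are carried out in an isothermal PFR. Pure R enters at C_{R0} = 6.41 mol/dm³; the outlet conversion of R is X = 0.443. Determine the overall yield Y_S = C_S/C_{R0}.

0.309

C_R = C_{R0}(1−X) = 3.570 mol/dm³.
Along a PFR/batch, dC_S/dC_R = −r_S/(r_S+r_T) = −k₁/(k₁+k₂·C_R).
Integrating from C_{R0} to C_R: C_S = (1.21/0.106)·ln[(1.21+0.106·6.41)/(1.21+0.106·3.57)] = 11.42·ln(1.889/1.588) = 1.981 mol/dm³.
Y_S = C_S/C_{R0} = 1.981/6.41 = 0.309.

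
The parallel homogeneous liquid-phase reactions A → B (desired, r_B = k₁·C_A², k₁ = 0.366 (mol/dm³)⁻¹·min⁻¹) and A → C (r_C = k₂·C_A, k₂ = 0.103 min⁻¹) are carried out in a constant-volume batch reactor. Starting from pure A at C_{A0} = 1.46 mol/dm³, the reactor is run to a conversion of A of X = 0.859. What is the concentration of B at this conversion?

0.896 mol/dm³

C_A = C_{A0}(1−X) = 0.2059 mol/dm³.
Along a PFR/batch, dC_C/dC_A = −r_C/(r_B+r_C) = −k₂/(k₂+k₁·C_A).
Integrating from C_{A0} to C_A: C_C = (0.103/0.366)·ln[(0.103+0.366·1.46)/(0.103+0.366·0.206)] = 0.2814·ln(0.6374/0.1783) = 0.3584 mol/dm³.
Then C_B = (C_{A0}−C_A) − C_C = 1.254 − 0.3584 = 0.8957 mol/dm³.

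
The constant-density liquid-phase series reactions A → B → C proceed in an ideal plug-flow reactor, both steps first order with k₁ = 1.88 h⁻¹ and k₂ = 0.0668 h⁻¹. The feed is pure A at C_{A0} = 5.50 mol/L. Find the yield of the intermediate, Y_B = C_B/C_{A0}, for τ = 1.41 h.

0.870

Solving the coupled first-order balances gives C_B(τ) = [k₁/(k₂−k₁)]·C_{A0}·(e^(−k₁τ) − e^(−k₂τ)).
e^(−k₁τ) = e^(−1.88×1.41) = e^(−2.651) = 0.07059; e^(−k₂τ) = e^(−0.09419) = 0.9101.
C_B = 1.88×5.50/(0.0668−1.88) × (0.07059−0.9101) = (-5.703)×(-0.8395) = 4.787 mol/L.
Y_B = C_B/C_{A0} = 4.787/5.50 = 0.870.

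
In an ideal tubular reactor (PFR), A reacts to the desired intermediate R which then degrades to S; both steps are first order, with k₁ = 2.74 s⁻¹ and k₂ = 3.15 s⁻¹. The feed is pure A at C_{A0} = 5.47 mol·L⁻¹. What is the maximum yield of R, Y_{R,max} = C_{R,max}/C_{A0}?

0.343

For a first-order series the maximum intermediate yield is C_{R,max}/C_{A0} = (k₁/k₂)^[k₂/(k₂−k₁)].
= (2.74/3.15)^(3.15/(3.15−2.74)) = (0.8698)^(7.683) = 0.3425.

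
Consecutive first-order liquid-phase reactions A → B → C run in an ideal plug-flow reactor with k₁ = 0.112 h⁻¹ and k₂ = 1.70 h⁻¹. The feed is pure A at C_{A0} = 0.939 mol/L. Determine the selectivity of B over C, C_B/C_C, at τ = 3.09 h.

For first-order series with pure A initially, C_B(τ) = k₁C_{A0}/(k₂−k₁)·(e^(−k₁τ) − e^(−k₂τ)).
e^(−k₁τ) = e^(−0.112×3.09) = e^(−0.3461) = 0.7075; e^(−k₂τ) = e^(−5.253) = 0.005232.
C_B = 0.112×0.939/(1.70−0.112) × (0.7075−0.005232) = 0.06623×0.7022 = 0.04651 mol/L.
C_A = C_{A0}e^(−k₁τ) = 0.6643 mol/L, so C_C = C_{A0}−C_A−C_B = 0.2282 mol/L; C_B/C_C = 0.204.

0.204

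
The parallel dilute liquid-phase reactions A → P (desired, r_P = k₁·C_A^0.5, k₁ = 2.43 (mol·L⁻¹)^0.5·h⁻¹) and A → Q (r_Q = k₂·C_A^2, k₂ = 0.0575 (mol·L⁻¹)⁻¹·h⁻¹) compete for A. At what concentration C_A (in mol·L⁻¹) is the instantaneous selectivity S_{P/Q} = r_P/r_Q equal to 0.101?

S_{P/Q} = (k₁/k₂)·C_A^-1.5 ⇒ C_A = (S·k₂/k₁)^(1/(-1.5)).
= (0.101×0.0575/2.43)^(-0.6667) = (0.002390)^(-0.6667) = 55.9 mol·L⁻¹.

55.9 mol·L⁻¹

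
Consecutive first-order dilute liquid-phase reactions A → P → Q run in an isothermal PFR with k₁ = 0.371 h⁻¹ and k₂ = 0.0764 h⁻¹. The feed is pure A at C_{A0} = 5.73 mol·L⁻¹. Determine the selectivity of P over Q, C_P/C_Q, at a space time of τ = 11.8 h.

1.01

The intermediate concentration in a first-order A→B→C sequence is C_P = k₁C_{A0}(e^(−k₁τ) − e^(−k₂τ))/(k₂−k₁).
e^(−k₁τ) = e^(−0.371×11.8) = e^(−4.378) = 0.01255; e^(−k₂τ) = e^(−0.9015) = 0.4060.
C_P = 0.371×5.73/(0.0764−0.371) × (0.01255−0.4060) = (-7.216)×(-0.3934) = 2.839 mol·L⁻¹.
C_A = C_{A0}e^(−k₁τ) = 0.07193 mol·L⁻¹, so C_Q = C_{A0}−C_A−C_P = 2.819 mol·L⁻¹; C_P/C_Q = 1.01.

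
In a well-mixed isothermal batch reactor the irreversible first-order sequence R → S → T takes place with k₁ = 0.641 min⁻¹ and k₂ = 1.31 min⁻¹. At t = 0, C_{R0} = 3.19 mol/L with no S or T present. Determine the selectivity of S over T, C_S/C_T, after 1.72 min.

The intermediate concentration in a first-order A→B→C sequence is C_S = k₁C_{R0}(e^(−k₁t) − e^(−k₂t))/(k₂−k₁).
e^(−k₁t) = e^(−0.641×1.72) = e^(−1.103) = 0.3320; e^(−k₂t) = e^(−2.253) = 0.1051.
C_S = 0.641×3.19/(1.31−0.641) × (0.3320−0.1051) = 3.056×0.2270 = 0.6937 mol/L.
C_R = C_{R0}e^(−k₁t) = 1.059 mol/L, so C_T = C_{R0}−C_R−C_S = 1.437 mol/L; C_S/C_T = 0.483.

0.483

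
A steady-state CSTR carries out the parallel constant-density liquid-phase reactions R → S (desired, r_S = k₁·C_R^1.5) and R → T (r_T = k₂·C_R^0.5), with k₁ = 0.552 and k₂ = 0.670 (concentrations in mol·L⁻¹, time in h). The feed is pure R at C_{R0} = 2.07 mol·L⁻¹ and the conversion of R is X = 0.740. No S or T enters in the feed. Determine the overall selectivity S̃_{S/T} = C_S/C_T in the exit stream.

0.443

Exit C_R = C_{R0}(1−X) = 2.07×0.260 = 0.5382 mol·L⁻¹.
Rates in a CSTR are evaluated at the outlet concentration: r_S = 0.552×0.5382^1.5 = 0.2179, r_T = 0.670×0.5382^0.5 = 0.4915.
Overall selectivity = C_S/C_T = r_Sτ/(r_Tτ) = r_S/r_T = 0.443.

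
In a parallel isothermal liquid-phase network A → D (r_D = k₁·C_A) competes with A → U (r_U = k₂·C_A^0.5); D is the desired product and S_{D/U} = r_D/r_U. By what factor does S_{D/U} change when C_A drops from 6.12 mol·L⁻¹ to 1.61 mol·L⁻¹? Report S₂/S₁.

S_{D/U} = (k₁/k₂)·C_A^0.5, so S₂/S₁ = (C_{A,2}/C_{A,1})^0.5.
= (1.61/6.12)^0.5 = (0.2631)^0.5 = 0.513.

0.513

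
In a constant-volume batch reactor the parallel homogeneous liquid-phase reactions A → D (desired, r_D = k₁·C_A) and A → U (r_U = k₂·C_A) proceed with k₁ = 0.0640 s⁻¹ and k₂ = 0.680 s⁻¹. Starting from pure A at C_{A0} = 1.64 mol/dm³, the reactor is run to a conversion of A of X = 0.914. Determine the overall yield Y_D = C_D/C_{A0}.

C_A = C_{A0}(1−X) = 0.1410 mol/dm³.
Both paths are first order in A, so the instantaneous fraction to D is constant: dC_D/d(−C_A) = k₁/(k₁+k₂) = 0.08602.
C_D = 0.08602·(C_{A0}−C_A) = 0.08602×1.499 = 0.129 mol/dm³.
Y_D = C_D/C_{A0} = 0.1289/1.64 = 0.0786.

0.0786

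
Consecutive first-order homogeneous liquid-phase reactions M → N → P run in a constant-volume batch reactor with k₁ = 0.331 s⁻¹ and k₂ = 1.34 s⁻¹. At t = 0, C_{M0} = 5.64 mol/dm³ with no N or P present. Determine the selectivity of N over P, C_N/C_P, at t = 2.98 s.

0.228

For first-order series with pure M initially, C_N(t) = k₁C_{M0}/(k₂−k₁)·(e^(−k₁t) − e^(−k₂t)).
e^(−k₁t) = e^(−0.331×2.98) = e^(−0.9864) = 0.3729; e^(−k₂t) = e^(−3.993) = 0.01844.
C_N = 0.331×5.64/(1.34−0.331) × (0.3729−0.01844) = 1.850×0.3545 = 0.6559 mol/dm³.
C_M = C_{M0}e^(−k₁t) = 2.103 mol/dm³, so C_P = C_{M0}−C_M−C_N = 2.881 mol/dm³; C_N/C_P = 0.228.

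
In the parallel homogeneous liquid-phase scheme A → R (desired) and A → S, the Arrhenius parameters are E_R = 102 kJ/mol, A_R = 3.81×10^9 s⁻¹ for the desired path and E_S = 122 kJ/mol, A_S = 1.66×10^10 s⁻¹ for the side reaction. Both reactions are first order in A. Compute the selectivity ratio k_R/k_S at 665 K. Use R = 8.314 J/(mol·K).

With equal orders, S_{R/S} = k_R/k_S = (A_R/A_S)·exp[(E_S−E_R)/(RT)].
(E_S−E_R)/(RT) = (122−102)×10³/(8.314×665) = 20000/5529 = 3.617.
k_R/k_S = (3.81×10^9/1.66×10^10)·exp(3.617) = 0.2295 × 37.24 = 8.55.

8.55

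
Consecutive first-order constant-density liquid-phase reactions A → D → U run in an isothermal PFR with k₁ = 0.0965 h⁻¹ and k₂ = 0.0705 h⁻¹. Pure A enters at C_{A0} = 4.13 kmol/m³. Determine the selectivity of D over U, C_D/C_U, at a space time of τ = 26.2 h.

0.458

The intermediate concentration in a first-order A→B→C sequence is C_D = k₁C_{A0}(e^(−k₁τ) − e^(−k₂τ))/(k₂−k₁).
e^(−k₁τ) = e^(−0.0965×26.2) = e^(−2.528) = 0.07979; e^(−k₂τ) = e^(−1.847) = 0.1577.
C_D = 0.0965×4.13/(0.0705−0.0965) × (0.07979−0.1577) = (-15.33)×(-0.07790) = 1.194 kmol/m³.
C_A = C_{A0}e^(−k₁τ) = 0.3296 kmol/m³, so C_U = C_{A0}−C_A−C_D = 2.606 kmol/m³; C_D/C_U = 0.458.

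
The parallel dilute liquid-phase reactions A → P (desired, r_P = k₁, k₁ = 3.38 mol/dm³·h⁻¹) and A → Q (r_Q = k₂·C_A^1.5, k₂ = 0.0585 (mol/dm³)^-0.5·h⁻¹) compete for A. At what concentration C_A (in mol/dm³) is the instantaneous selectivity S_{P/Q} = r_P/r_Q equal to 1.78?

S_{P/Q} = (k₁/k₂)·C_A^-1.5 ⇒ C_A = (S·k₂/k₁)^(1/(-1.5)).
= (1.78×0.0585/3.38)^(-0.6667) = (0.03081)^(-0.6667) = 10.2 mol/dm³.

10.2 mol/dm³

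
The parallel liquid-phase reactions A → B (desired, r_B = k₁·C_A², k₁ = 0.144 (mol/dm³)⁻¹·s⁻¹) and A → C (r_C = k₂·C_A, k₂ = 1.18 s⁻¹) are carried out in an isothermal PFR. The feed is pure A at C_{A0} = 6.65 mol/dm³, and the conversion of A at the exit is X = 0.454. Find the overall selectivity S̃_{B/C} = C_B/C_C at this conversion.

0.620

C_A = C_{A0}(1−X) = 3.631 mol/dm³.
Along a PFR/batch, dC_C/dC_A = −r_C/(r_B+r_C) = −k₂/(k₂+k₁·C_A).
Integrating from C_{A0} to C_A: C_C = (1.18/0.144)·ln[(1.18+0.144·6.65)/(1.18+0.144·3.63)] = 8.194·ln(2.138/1.703) = 1.863 mol/dm³.
Then C_B = (C_{A0}−C_A) − C_C = 3.019 − 1.863 = 1.156 mol/dm³.
S̃_{B/C} = C_B/C_C = 1.156/1.863 = 0.620.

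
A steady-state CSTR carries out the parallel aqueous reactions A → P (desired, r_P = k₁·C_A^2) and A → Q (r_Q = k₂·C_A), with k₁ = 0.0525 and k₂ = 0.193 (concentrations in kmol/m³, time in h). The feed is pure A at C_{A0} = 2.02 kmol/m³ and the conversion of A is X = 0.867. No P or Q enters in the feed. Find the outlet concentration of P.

Exit C_A = C_{A0}(1−X) = 2.02×0.133 = 0.2687 kmol/m³.
A CSTR operates uniformly at the exit composition, giving r_P = 0.003789 and r_Q = 0.05185 (each k·C_A^n at C_A = 0.2687).
Fraction of consumed A going to P: r_P/(r_P+r_Q) = 0.06810.
C_P = 0.06810·C_{A0}·X = 0.06810×2.02×0.867 = 0.119 kmol/m³.

0.119 kmol/m³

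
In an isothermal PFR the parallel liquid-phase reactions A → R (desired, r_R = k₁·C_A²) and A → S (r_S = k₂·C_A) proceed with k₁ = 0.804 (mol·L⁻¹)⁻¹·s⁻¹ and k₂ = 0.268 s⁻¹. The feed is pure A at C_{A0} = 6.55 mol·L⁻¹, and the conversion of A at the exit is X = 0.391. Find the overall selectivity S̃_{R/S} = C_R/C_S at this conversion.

C_A = C_{A0}(1−X) = 3.989 mol·L⁻¹.
Along a PFR/batch, dC_S/dC_A = −r_S/(r_R+r_S) = −k₂/(k₂+k₁·C_A).
Integrating from C_{A0} to C_A: C_S = (0.268/0.804)·ln[(0.268+0.804·6.55)/(0.268+0.804·3.99)] = 0.3333·ln(5.534/3.475) = 0.1551 mol·L⁻¹.
Then C_R = (C_{A0}−C_A) − C_S = 2.561 − 0.1551 = 2.406 mol·L⁻¹.
S̃_{R/S} = C_R/C_S = 2.406/0.1551 = 15.5.

15.5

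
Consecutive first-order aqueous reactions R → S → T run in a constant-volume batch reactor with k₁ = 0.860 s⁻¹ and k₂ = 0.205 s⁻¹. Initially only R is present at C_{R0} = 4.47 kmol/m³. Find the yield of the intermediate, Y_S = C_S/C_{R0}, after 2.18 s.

The intermediate concentration in a first-order A→B→C sequence is C_S = k₁C_{R0}(e^(−k₁t) − e^(−k₂t))/(k₂−k₁).
e^(−k₁t) = e^(−0.860×2.18) = e^(−1.875) = 0.1534; e^(−k₂t) = e^(−0.4469) = 0.6396.
C_S = 0.860×4.47/(0.205−0.860) × (0.1534−0.6396) = (-5.869)×(-0.4862) = 2.854 kmol/m³.
Y_S = C_S/C_{R0} = 2.854/4.47 = 0.638.

0.638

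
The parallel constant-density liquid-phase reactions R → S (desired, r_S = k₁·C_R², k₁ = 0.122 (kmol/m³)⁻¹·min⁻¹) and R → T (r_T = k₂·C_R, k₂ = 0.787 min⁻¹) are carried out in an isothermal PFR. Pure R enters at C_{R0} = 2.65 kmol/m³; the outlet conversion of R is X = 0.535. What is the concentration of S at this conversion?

0.325 kmol/m³

C_R = C_{R0}(1−X) = 1.232 kmol/m³.
Along a PFR/batch, dC_T/dC_R = −r_T/(r_S+r_T) = −k₂/(k₂+k₁·C_R).
Integrating from C_{R0} to C_R: C_T = (0.787/0.122)·ln[(0.787+0.122·2.65)/(0.787+0.122·1.23)] = 6.451·ln(1.110/0.9373) = 1.092 kmol/m³.
Then C_S = (C_{R0}−C_R) − C_T = 1.418 − 1.092 = 0.3253 kmol/m³.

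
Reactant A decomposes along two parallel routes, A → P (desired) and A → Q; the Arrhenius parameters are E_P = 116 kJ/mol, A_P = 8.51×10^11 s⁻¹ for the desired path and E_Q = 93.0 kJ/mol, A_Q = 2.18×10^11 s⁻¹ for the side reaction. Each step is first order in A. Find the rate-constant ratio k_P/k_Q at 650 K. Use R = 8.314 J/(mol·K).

0.0553

k_P/k_Q = (A_P/A_Q)·exp[−(E_P−E_Q)/(RT)] = (A_P/A_Q)·exp[(E_Q−E_P)/(RT)].
(E_Q−E_P)/(RT) = (93.0−116)×10³/(8.314×650) = -23000/5404 = -4.256.
k_P/k_Q = (8.51×10^11/2.18×10^11)·exp(-4.256) = 3.904 × 0.01418 = 0.0553.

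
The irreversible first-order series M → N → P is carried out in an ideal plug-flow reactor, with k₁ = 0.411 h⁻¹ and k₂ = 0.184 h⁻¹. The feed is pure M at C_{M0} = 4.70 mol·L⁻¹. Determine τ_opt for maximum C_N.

For first-order series the maximum of C_N occurs at τ_opt = ln(k₂/k₁)/(k₂−k₁).
= ln(0.184/0.411)/(0.184−0.411) = ln(0.4477)/-0.2270 = -0.8037/-0.2270 = 3.54 h.

3.54 h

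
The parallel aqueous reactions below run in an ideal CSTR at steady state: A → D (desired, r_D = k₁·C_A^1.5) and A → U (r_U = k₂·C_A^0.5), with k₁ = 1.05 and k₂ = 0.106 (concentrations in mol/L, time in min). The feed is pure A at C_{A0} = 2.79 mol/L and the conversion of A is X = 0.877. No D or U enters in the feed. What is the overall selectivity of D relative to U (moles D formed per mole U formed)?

Exit C_A = C_{A0}(1−X) = 2.79×0.123 = 0.3432 mol/L.
Rates in a CSTR are evaluated at the outlet concentration: r_D = 1.05×0.3432^1.5 = 0.2111, r_U = 0.106×0.3432^0.5 = 0.06210.
Overall selectivity = C_D/C_U = r_Dτ/(r_Uτ) = r_D/r_U = 3.40.

3.40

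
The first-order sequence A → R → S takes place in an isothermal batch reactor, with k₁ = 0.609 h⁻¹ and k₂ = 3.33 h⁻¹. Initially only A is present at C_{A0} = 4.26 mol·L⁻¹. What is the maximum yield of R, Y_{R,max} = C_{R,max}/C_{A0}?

Evaluating C_R at t_opt = ln(k₂/k₁)/(k₂−k₁) gives C_{R,max}/C_{A0} = (k₁/k₂)^[k₂/(k₂−k₁)].
= (0.609/3.33)^(3.33/(3.33−0.609)) = (0.1829)^(1.224) = 0.1250.

0.125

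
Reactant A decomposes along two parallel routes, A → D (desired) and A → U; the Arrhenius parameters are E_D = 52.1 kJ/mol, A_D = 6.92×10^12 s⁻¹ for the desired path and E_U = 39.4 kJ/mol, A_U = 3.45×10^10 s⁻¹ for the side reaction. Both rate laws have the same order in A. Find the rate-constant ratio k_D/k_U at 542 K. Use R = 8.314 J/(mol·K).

12.0

k_D/k_U = (A_D/A_U)·exp[−(E_D−E_U)/(RT)] = (A_D/A_U)·exp[(E_U−E_D)/(RT)].
(E_U−E_D)/(RT) = (39.4−52.1)×10³/(8.314×542) = -12700/4506 = -2.818.
k_D/k_U = (6.92×10^12/3.45×10^10)·exp(-2.818) = 200.6 × 0.05970 = 12.0.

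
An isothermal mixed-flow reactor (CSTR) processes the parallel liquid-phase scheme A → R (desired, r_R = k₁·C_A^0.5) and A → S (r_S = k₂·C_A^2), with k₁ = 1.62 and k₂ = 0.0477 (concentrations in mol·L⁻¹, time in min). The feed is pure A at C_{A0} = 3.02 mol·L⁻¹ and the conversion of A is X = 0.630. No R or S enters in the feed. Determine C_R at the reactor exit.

1.84 mol·L⁻¹

Exit C_A = C_{A0}(1−X) = 3.02×0.370 = 1.117 mol·L⁻¹.
A CSTR operates uniformly at the exit composition, giving r_R = 1.712 and r_S = 0.05956 (each k·C_A^n at C_A = 1.117).
Fraction of consumed A going to R: r_R/(r_R+r_S) = 0.9664.
C_R = 0.9664·C_{A0}·X = 0.9664×3.02×0.630 = 1.84 mol·L⁻¹.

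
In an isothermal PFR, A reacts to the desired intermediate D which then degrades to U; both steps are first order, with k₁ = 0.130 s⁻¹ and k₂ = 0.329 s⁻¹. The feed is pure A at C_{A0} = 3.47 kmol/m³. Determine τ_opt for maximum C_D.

For first-order series the maximum of C_D occurs at τ_opt = ln(k₂/k₁)/(k₂−k₁).
= ln(0.329/0.130)/(0.329−0.130) = ln(2.531)/0.1990 = 0.9285/0.1990 = 4.67 s.

4.67 s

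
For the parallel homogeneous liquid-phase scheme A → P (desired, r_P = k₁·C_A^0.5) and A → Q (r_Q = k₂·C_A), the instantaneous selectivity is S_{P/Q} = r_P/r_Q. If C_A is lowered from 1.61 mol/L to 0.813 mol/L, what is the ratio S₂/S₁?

S_{P/Q} = (k₁/k₂)·C_A^-0.5, so S₂/S₁ = (C_{A,2}/C_{A,1})^-0.5.
= (0.813/1.61)^(-0.5) = (0.5050)^(-0.5) = 1.41.
Selectivity toward P rises as C_A falls — low-concentration operation is favoured.

1.41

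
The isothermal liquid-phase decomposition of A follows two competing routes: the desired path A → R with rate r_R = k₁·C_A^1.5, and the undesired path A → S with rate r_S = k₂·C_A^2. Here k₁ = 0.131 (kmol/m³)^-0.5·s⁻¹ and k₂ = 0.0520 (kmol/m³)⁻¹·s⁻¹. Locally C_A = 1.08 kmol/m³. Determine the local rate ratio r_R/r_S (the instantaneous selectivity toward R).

2.42

S_{R/S} = r_R/r_S = (k₁·C_A^1.5)/(k₂·C_A^2) = (k₁/k₂)·C_A^-0.5.
= (0.131×1.080^1.5) / (0.0520×1.080^2) = 0.1470/0.06065 = 2.42.
The undesired path is higher order in A, so low C_A (CSTR or dilute feed) favours R.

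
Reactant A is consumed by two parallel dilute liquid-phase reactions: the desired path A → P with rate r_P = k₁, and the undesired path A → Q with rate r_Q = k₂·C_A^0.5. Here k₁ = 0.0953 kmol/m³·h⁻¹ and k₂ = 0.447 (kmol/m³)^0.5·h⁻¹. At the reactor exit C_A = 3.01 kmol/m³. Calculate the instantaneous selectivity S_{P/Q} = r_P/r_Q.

0.123

S_{P/Q} = r_P/r_Q = (k₁)/(k₂·C_A^0.5) = (k₁/k₂)·C_A^-0.5.
= (0.0953) / (0.447×3.010^0.5) = 0.09530/0.7755 = 0.123.
The undesired path is higher order in A, so low C_A (CSTR or dilute feed) favours P.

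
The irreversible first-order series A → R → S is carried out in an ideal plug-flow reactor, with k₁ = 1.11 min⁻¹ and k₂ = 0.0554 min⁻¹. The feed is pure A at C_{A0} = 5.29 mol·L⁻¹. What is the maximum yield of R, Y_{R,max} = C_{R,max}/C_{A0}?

For a first-order series the maximum intermediate yield is C_{R,max}/C_{A0} = (k₁/k₂)^[k₂/(k₂−k₁)].
= (1.11/0.0554)^(0.0554/(0.0554−1.11)) = (20.04)^(-0.05253) = 0.8543.

0.854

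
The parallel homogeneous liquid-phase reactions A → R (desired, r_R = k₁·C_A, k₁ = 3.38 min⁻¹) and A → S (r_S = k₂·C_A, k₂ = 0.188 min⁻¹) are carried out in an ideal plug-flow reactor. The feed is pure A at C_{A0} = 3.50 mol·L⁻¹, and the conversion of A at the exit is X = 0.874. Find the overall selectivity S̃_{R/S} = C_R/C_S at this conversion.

18.0

C_A = C_{A0}(1−X) = 0.4410 mol·L⁻¹.
Both paths are first order in A, so the instantaneous fraction to R is constant: dC_R/d(−C_A) = k₁/(k₁+k₂) = 0.9473.
C_R = 0.9473·(C_{A0}−C_A) = 0.9473×3.059 = 2.90 mol·L⁻¹.
C_S = (C_{A0}−C_A)−C_R = 0.1612 mol·L⁻¹; S̃_{R/S} = 2.898/0.1612 = 18.0.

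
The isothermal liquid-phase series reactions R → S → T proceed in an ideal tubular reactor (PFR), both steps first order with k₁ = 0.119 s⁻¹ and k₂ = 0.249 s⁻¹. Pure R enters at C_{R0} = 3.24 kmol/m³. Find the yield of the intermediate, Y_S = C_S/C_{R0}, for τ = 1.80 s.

For first-order series with pure R initially, C_S(τ) = k₁C_{R0}/(k₂−k₁)·(e^(−k₁τ) − e^(−k₂τ)).
e^(−k₁τ) = e^(−0.119×1.80) = e^(−0.2142) = 0.8072; e^(−k₂τ) = e^(−0.4482) = 0.6388.
C_S = 0.119×3.24/(0.249−0.119) × (0.8072−0.6388) = 2.966×0.1684 = 0.4995 kmol/m³.
Y_S = C_S/C_{R0} = 0.4995/3.24 = 0.154.

0.154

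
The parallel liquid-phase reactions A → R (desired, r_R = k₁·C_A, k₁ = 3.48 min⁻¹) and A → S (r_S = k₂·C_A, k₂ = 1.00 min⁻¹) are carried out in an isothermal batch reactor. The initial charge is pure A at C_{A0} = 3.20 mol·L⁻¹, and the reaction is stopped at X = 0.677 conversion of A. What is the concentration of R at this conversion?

C_A = C_{A0}(1−X) = 1.034 mol·L⁻¹.
Both paths are first order in A, so the instantaneous fraction to R is constant: dC_R/d(−C_A) = k₁/(k₁+k₂) = 0.7768.
C_R = 0.7768·(C_{A0}−C_A) = 0.7768×2.166 = 1.68 mol·L⁻¹.

1.68 mol·L⁻¹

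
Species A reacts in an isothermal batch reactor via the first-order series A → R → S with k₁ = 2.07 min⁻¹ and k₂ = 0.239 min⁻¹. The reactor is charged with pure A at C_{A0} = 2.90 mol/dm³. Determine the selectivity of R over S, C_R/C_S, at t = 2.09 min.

2.13

For first-order series with pure A initially, C_R(t) = k₁C_{A0}/(k₂−k₁)·(e^(−k₁t) − e^(−k₂t)).
e^(−k₁t) = e^(−2.07×2.09) = e^(−4.326) = 0.01322; e^(−k₂t) = e^(−0.4995) = 0.6068.
C_R = 2.07×2.90/(0.239−2.07) × (0.01322−0.6068) = (-3.279)×(-0.5936) = 1.946 mol/dm³.
C_A = C_{A0}e^(−k₁t) = 0.03833 mol/dm³, so C_S = C_{A0}−C_A−C_R = 0.9155 mol/dm³; C_R/C_S = 2.13.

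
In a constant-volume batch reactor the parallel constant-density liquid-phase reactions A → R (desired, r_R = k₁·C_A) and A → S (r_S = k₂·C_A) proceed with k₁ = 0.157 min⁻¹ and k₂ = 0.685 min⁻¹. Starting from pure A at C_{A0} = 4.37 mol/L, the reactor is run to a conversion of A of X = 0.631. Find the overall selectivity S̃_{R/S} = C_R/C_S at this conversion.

C_A = C_{A0}(1−X) = 1.613 mol/L.
Both paths are first order in A, so the instantaneous fraction to R is constant: dC_R/d(−C_A) = k₁/(k₁+k₂) = 0.1865.
C_R = 0.1865·(C_{A0}−C_A) = 0.1865×2.757 = 0.514 mol/L.
C_S = (C_{A0}−C_A)−C_R = 2.243 mol/L; S̃_{R/S} = 0.5142/2.243 = 0.229.

0.229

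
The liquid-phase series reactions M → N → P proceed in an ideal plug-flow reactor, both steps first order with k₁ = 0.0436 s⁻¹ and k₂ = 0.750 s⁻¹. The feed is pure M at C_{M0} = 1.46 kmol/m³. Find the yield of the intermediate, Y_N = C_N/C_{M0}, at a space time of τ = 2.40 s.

Solving the coupled first-order balances gives C_N(τ) = [k₁/(k₂−k₁)]·C_{M0}·(e^(−k₁τ) − e^(−k₂τ)).
e^(−k₁τ) = e^(−0.0436×2.40) = e^(−0.1046) = 0.9006; e^(−k₂τ) = e^(−1.800) = 0.1653.
C_N = 0.0436×1.46/(0.750−0.0436) × (0.9006−0.1653) = 0.09011×0.7353 = 0.06626 kmol/m³.
Y_N = C_N/C_{M0} = 0.06626/1.46 = 0.0454.

0.0454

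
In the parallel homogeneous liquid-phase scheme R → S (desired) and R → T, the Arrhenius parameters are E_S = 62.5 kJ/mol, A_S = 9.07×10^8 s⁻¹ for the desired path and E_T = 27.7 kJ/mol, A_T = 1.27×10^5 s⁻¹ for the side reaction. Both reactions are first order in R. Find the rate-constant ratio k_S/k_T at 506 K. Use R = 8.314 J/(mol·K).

With equal orders, S_{S/T} = k_S/k_T = (A_S/A_T)·exp[(E_T−E_S)/(RT)].
(E_T−E_S)/(RT) = (27.7−62.5)×10³/(8.314×506) = -34800/4207 = -8.272.
k_S/k_T = (9.07×10^8/1.27×10^5)·exp(-8.272) = 7142 × 2.555×10^-4 = 1.82.
Since E_S > E_T, raising the temperature improves selectivity toward S.

1.82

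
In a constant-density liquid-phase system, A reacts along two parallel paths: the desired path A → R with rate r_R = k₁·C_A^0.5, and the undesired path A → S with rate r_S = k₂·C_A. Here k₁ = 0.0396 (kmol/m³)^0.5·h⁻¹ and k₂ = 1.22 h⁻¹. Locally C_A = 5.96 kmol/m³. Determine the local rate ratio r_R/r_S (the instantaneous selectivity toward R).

0.0133

S_{R/S} = r_R/r_S = (k₁·C_A^0.5)/(k₂·C_A) = (k₁/k₂)·C_A^-0.5.
= (0.0396×5.960^0.5) / (1.22×5.960) = 0.09668/7.271 = 0.0133.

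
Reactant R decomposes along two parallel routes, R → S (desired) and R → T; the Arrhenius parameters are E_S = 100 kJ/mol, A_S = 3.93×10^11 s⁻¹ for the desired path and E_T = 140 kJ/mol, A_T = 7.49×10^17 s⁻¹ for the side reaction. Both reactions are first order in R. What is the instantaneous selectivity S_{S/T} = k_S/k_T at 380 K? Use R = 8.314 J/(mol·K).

Since both paths have the same order in R, the concentration cancels and S_{S/T} = k_S/k_T = (A_S/A_T)·exp[(E_T−E_S)/(RT)].
(E_T−E_S)/(RT) = (140−100)×10³/(8.314×380) = 40000/3159 = 12.66.
k_S/k_T = (3.93×10^11/7.49×10^17)·exp(12.66) = 5.247×10^-7 × 3.152×10^5 = 0.165.
Since E_S < E_T, lowering the temperature improves selectivity toward S.

0.165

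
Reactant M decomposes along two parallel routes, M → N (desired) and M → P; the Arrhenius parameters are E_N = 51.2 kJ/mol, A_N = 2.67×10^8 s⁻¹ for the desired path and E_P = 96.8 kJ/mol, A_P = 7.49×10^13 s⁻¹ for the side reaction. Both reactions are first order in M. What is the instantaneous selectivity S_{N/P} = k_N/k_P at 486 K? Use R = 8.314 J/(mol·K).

0.284

k_N/k_P = (A_N/A_P)·exp[−(E_N−E_P)/(RT)] = (A_N/A_P)·exp[(E_P−E_N)/(RT)].
(E_P−E_N)/(RT) = (96.8−51.2)×10³/(8.314×486) = 45600/4041 = 11.29.
k_N/k_P = (2.67×10^8/7.49×10^13)·exp(11.29) = 3.565×10^-6 × 79654 = 0.284.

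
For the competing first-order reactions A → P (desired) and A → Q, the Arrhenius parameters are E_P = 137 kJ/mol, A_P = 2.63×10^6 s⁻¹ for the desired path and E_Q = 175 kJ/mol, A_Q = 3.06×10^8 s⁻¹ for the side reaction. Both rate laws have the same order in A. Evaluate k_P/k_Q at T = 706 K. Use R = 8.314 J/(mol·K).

With equal orders, S_{P/Q} = k_P/k_Q = (A_P/A_Q)·exp[(E_Q−E_P)/(RT)].
(E_Q−E_P)/(RT) = (175−137)×10³/(8.314×706) = 38000/5870 = 6.474.
k_P/k_Q = (2.63×10^6/3.06×10^8)·exp(6.474) = 0.008595 × 648.0 = 5.57.
Since E_P < E_Q, lowering the temperature improves selectivity toward P.

5.57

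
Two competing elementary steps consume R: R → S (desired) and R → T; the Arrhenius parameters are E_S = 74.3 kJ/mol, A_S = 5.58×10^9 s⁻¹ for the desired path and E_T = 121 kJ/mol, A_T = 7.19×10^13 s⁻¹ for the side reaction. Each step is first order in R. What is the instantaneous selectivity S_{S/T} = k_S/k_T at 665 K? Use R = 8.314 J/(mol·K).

0.362

k_S/k_T = (A_S/A_T)·exp[−(E_S−E_T)/(RT)] = (A_S/A_T)·exp[(E_T−E_S)/(RT)].
(E_T−E_S)/(RT) = (121−74.3)×10³/(8.314×665) = 46700/5529 = 8.447.
k_S/k_T = (5.58×10^9/7.19×10^13)·exp(8.447) = 7.761×10^-5 × 4660 = 0.362.
Since E_S < E_T, lowering the temperature improves selectivity toward S.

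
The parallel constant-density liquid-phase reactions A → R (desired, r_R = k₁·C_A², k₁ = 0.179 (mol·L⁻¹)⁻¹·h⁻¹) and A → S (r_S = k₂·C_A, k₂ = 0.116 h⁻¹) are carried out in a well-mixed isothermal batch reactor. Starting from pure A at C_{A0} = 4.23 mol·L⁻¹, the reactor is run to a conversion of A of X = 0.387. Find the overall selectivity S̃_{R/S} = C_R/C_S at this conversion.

C_A = C_{A0}(1−X) = 2.593 mol·L⁻¹.
Along a PFR/batch, dC_S/dC_A = −r_S/(r_R+r_S) = −k₂/(k₂+k₁·C_A).
Integrating from C_{A0} to C_A: C_S = (0.116/0.179)·ln[(0.116+0.179·4.23)/(0.116+0.179·2.59)] = 0.6480·ln(0.8732/0.5801) = 0.2650 mol·L⁻¹.
Then C_R = (C_{A0}−C_A) − C_S = 1.637 − 0.2650 = 1.372 mol·L⁻¹.
S̃_{R/S} = C_R/C_S = 1.372/0.2650 = 5.18.

5.18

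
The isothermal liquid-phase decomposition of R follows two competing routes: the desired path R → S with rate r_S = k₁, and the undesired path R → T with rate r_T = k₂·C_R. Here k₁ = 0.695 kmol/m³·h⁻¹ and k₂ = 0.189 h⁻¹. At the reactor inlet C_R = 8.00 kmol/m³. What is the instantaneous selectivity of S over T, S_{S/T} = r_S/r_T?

S_{S/T} = r_S/r_T = (k₁)/(k₂·C_R) = (k₁/k₂)·C_R⁻¹.
= (0.695) / (0.189×8.000) = 0.6950/1.512 = 0.460.
The undesired path is higher order in R, so low C_R (CSTR or dilute feed) favours S.

0.460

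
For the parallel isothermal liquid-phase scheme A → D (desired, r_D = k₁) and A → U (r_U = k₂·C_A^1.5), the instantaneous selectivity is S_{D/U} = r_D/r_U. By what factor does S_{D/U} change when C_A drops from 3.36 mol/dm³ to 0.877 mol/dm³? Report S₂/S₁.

7.50

S_{D/U} = (k₁/k₂)·C_A^-1.5, so S₂/S₁ = (C_{A,2}/C_{A,1})^-1.5.
= (0.877/3.36)^(-1.5) = (0.2610)^(-1.5) = 7.50.
Selectivity toward D rises as C_A falls — low-concentration operation is favoured.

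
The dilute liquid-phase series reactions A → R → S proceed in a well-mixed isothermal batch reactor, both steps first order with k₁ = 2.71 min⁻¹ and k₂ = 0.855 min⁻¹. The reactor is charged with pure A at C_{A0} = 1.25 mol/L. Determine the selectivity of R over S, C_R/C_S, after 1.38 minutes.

0.737

Solving the coupled first-order balances gives C_R(t) = [k₁/(k₂−k₁)]·C_{A0}·(e^(−k₁t) − e^(−k₂t)).
e^(−k₁t) = e^(−2.71×1.38) = e^(−3.740) = 0.02376; e^(−k₂t) = e^(−1.180) = 0.3073.
C_R = 2.71×1.25/(0.855−2.71) × (0.02376−0.3073) = (-1.826)×(-0.2836) = 0.5178 mol/L.
C_A = C_{A0}e^(−k₁t) = 0.02970 mol/L, so C_S = C_{A0}−C_A−C_R = 0.7025 mol/L; C_R/C_S = 0.737.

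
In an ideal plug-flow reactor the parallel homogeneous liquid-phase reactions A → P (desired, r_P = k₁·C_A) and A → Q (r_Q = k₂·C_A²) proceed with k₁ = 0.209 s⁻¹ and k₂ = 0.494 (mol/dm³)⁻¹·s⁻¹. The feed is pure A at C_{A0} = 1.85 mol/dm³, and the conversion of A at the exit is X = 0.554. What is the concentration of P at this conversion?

C_A = C_{A0}(1−X) = 0.8251 mol/dm³.
Along a PFR/batch, dC_P/dC_A = −r_P/(r_P+r_Q) = −k₁/(k₁+k₂·C_A).
Integrating from C_{A0} to C_A: C_P = (0.209/0.494)·ln[(0.209+0.494·1.85)/(0.209+0.494·0.825)] = 0.4231·ln(1.123/0.6166) = 0.2536 mol/dm³.

0.254 mol/dm³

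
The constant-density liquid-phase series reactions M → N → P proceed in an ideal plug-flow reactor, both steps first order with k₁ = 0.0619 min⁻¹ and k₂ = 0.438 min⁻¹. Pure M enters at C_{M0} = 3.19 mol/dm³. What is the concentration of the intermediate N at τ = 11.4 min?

For first-order series with pure M initially, C_N(τ) = k₁C_{M0}/(k₂−k₁)·(e^(−k₁τ) − e^(−k₂τ)).
e^(−k₁τ) = e^(−0.0619×11.4) = e^(−0.7057) = 0.4938; e^(−k₂τ) = e^(−4.993) = 0.006784.
C_N = 0.0619×3.19/(0.438−0.0619) × (0.4938−0.006784) = 0.5250×0.4870 = 0.2557 mol/dm³.

0.256 mol/dm³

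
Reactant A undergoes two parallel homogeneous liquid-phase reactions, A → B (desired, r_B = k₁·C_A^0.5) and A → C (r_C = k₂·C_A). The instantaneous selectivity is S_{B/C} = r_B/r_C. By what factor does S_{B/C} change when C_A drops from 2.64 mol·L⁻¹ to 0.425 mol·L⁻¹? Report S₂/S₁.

2.49

S_{B/C} = (k₁/k₂)·C_A^-0.5, so S₂/S₁ = (C_{A,2}/C_{A,1})^-0.5.
= (0.425/2.64)^(-0.5) = (0.1610)^(-0.5) = 2.49.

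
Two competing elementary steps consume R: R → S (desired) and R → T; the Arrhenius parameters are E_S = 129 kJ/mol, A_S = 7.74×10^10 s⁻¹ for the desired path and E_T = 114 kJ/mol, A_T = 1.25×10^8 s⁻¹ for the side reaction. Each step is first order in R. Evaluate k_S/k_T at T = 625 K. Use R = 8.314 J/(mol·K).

With equal orders, S_{S/T} = k_S/k_T = (A_S/A_T)·exp[(E_T−E_S)/(RT)].
(E_T−E_S)/(RT) = (114−129)×10³/(8.314×625) = -15000/5196 = -2.887.
k_S/k_T = (7.74×10^10/1.25×10^8)·exp(-2.887) = 619.2 × 0.05576 = 34.5.
Since E_S > E_T, raising the temperature improves selectivity toward S.

34.5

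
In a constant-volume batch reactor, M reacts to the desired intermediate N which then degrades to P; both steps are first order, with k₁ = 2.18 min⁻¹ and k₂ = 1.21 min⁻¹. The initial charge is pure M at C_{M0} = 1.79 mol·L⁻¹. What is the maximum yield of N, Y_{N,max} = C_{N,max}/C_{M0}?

For a first-order series the maximum intermediate yield is C_{N,max}/C_{M0} = (k₁/k₂)^[k₂/(k₂−k₁)].
= (2.18/1.21)^(1.21/(1.21−2.18)) = (1.802)^(-1.247) = 0.4798.

0.480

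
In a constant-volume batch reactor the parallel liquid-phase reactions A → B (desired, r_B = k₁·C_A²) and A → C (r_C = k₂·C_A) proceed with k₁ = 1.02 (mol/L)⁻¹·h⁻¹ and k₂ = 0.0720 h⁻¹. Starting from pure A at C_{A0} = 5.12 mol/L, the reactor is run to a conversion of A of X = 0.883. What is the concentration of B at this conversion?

C_A = C_{A0}(1−X) = 0.5990 mol/L.
Along a PFR/batch, dC_C/dC_A = −r_C/(r_B+r_C) = −k₂/(k₂+k₁·C_A).
Integrating from C_{A0} to C_A: C_C = (0.0720/1.02)·ln[(0.0720+1.02·5.12)/(0.0720+1.02·0.599)] = 0.07059·ln(5.294/0.6830) = 0.1446 mol/L.
Then C_B = (C_{A0}−C_A) − C_C = 4.521 − 0.1446 = 4.376 mol/L.

4.38 mol/L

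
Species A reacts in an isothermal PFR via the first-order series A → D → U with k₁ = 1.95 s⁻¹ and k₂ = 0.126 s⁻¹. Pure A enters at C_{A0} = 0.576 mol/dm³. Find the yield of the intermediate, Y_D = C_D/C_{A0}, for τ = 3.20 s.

0.712

For first-order series with pure A initially, C_D(τ) = k₁C_{A0}/(k₂−k₁)·(e^(−k₁τ) − e^(−k₂τ)).
e^(−k₁τ) = e^(−1.95×3.20) = e^(−6.240) = 0.001950; e^(−k₂τ) = e^(−0.4032) = 0.6682.
C_D = 1.95×0.576/(0.126−1.95) × (0.001950−0.6682) = (-0.6158)×(-0.6662) = 0.4103 mol/dm³.
Y_D = C_D/C_{A0} = 0.4103/0.576 = 0.712.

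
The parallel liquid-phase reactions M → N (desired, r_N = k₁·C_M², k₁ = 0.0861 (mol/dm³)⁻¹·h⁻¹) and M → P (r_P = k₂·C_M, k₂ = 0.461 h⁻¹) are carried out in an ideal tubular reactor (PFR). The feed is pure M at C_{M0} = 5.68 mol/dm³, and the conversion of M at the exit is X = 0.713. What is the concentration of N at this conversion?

1.60 mol/dm³

C_M = C_{M0}(1−X) = 1.630 mol/dm³.
Along a PFR/batch, dC_P/dC_M = −r_P/(r_N+r_P) = −k₂/(k₂+k₁·C_M).
Integrating from C_{M0} to C_M: C_P = (0.461/0.0861)·ln[(0.461+0.0861·5.68)/(0.461+0.0861·1.63)] = 5.354·ln(0.9500/0.6014) = 2.449 mol/dm³.
Then C_N = (C_{M0}−C_M) − C_P = 4.050 − 2.449 = 1.601 mol/dm³.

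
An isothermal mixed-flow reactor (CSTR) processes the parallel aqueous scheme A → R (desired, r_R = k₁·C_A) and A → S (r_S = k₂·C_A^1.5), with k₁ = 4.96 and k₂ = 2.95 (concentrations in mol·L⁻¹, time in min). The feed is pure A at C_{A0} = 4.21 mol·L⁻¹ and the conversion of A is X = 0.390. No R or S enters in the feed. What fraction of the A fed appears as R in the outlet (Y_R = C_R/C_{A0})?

Exit C_A = C_{A0}(1−X) = 4.21×0.610 = 2.568 mol·L⁻¹.
Rates in a CSTR are evaluated at the outlet concentration: r_R = 4.96×2.568 = 12.74, r_S = 2.95×2.568^1.5 = 12.14.
Fraction of consumed A going to R: r_R/(r_R+r_S) = 0.5120.
C_R = 0.5120·C_{A0}·X = 0.5120×4.21×0.390 = 0.841 mol·L⁻¹; Y_R = C_R/C_{A0} = 0.200.

0.200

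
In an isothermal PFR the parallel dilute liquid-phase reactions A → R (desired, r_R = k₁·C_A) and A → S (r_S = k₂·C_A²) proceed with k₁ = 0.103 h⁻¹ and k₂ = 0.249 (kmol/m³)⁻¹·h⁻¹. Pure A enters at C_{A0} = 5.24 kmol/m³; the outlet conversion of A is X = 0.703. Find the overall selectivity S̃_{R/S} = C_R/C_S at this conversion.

C_A = C_{A0}(1−X) = 1.556 kmol/m³.
Along a PFR/batch, dC_R/dC_A = −r_R/(r_R+r_S) = −k₁/(k₁+k₂·C_A).
Integrating from C_{A0} to C_A: C_R = (0.103/0.249)·ln[(0.103+0.249·5.24)/(0.103+0.249·1.56)] = 0.4137·ln(1.408/0.4905) = 0.4361 kmol/m³.
C_S = (C_{A0}−C_A)−C_R = 3.248 kmol/m³; S̃_{R/S} = 0.4361/3.248 = 0.134.

0.134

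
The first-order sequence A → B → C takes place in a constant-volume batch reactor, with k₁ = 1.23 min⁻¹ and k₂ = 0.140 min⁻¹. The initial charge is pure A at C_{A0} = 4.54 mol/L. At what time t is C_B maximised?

1.99 min

The intermediate peaks when r₁ = r₂, i.e. k₁e^(−k₁t) = k₂e^(−k₂t), giving t_opt = ln(k₂/k₁)/(k₂−k₁).
= ln(0.140/1.23)/(0.140−1.23) = ln(0.1138)/-1.090 = -2.173/-1.090 = 1.99 min.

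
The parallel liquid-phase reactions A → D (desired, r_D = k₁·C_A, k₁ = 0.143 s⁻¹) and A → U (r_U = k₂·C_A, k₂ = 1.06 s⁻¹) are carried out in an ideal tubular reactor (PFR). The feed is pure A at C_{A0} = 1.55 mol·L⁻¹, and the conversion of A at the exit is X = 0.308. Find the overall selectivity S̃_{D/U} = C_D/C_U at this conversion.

C_A = C_{A0}(1−X) = 1.073 mol·L⁻¹.
Both paths are first order in A, so the instantaneous fraction to D is constant: dC_D/d(−C_A) = k₁/(k₁+k₂) = 0.1189.
C_D = 0.1189·(C_{A0}−C_A) = 0.1189×0.4774 = 0.0567 mol·L⁻¹.
C_U = (C_{A0}−C_A)−C_D = 0.4207 mol·L⁻¹; S̃_{D/U} = 0.05675/0.4207 = 0.135.

0.135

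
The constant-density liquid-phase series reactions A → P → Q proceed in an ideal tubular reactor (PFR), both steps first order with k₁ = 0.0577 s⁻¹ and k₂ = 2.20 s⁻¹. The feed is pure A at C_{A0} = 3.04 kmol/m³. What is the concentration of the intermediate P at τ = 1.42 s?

0.0718 kmol/m³

Solving the coupled first-order balances gives C_P(τ) = [k₁/(k₂−k₁)]·C_{A0}·(e^(−k₁τ) − e^(−k₂τ)).
e^(−k₁τ) = e^(−0.0577×1.42) = e^(−0.08193) = 0.9213; e^(−k₂τ) = e^(−3.124) = 0.04398.
C_P = 0.0577×3.04/(2.20−0.0577) × (0.9213−0.04398) = 0.08188×0.8774 = 0.07184 kmol/m³.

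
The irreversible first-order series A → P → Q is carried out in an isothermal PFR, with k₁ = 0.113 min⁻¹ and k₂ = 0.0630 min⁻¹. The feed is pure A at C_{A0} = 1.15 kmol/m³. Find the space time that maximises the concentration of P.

11.7 min

Setting dC_P/dτ = 0 gives τ_opt = ln(k₂/k₁)/(k₂−k₁).
= ln(0.0630/0.113)/(0.0630−0.113) = ln(0.5575)/-0.05000 = -0.5843/-0.05000 = 11.7 min.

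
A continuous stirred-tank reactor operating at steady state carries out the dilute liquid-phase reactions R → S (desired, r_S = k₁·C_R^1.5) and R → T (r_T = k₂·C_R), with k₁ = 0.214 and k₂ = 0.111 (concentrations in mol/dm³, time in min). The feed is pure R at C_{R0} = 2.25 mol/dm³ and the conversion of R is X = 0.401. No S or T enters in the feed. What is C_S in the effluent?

Exit C_R = C_{R0}(1−X) = 2.25×0.599 = 1.348 mol/dm³.
Rates in a CSTR are evaluated at the outlet concentration: r_S = 0.214×1.348^1.5 = 0.3348, r_T = 0.111×1.348 = 0.1496.
Fraction of consumed R going to S: r_S/(r_S+r_T) = 0.6912.
C_S = 0.6912·C_{R0}·X = 0.6912×2.25×0.401 = 0.624 mol/dm³.

0.624 mol/dm³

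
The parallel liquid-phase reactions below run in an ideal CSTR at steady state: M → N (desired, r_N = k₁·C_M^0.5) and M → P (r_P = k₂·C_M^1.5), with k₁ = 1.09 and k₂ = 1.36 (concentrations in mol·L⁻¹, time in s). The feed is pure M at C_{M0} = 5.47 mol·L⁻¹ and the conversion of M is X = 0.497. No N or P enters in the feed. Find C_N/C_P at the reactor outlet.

Exit C_M = C_{M0}(1−X) = 5.47×0.503 = 2.751 mol·L⁻¹.
A CSTR operates uniformly at the exit composition, giving r_N = 1.808 and r_P = 6.207 (each k·C_M^n at C_M = 2.751).
Overall selectivity = C_N/C_P = r_Nτ/(r_Pτ) = r_N/r_P = 0.291.

0.291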